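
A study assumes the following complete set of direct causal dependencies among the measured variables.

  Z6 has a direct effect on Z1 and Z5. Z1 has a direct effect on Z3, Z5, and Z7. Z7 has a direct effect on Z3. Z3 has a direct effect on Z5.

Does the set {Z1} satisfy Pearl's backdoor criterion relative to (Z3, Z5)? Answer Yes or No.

Backdoor paths from Z3 to Z5 (paths whose first edge points into Z3):
  P1: Z3 <- Z1 <- Z6 -> Z5
  P2: Z3 <- Z1 -> Z5
  P3: Z3 <- Z7 <- Z1 <- Z6 -> Z5
  P4: Z3 <- Z7 <- Z1 -> Z5
Condition 1 (no descendant of Z3 in the set): holds — descendants of Z3 are {Z5}; none are in {Z1}.
Condition 2 (every backdoor path blocked by {Z1}):
  P1: blocked at chain node Z1 ∈ conditioning set.
  P2: blocked at fork node Z1 ∈ conditioning set.
  P3: blocked at chain node Z1 ∈ conditioning set.
  P4: blocked at fork node Z1 ∈ conditioning set.
{Z1} satisfies the backdoor criterion.

Yes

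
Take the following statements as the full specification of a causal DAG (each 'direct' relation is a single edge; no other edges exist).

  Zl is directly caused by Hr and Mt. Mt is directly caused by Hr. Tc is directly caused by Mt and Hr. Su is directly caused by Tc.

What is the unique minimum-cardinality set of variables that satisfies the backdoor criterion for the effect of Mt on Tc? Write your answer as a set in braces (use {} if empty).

Variables eligible for adjustment (non-descendants of Mt, excluding Mt and Tc): {Hr}.
Backdoor paths from Mt to Tc:
  P1: Mt <- Hr -> Tc
The empty set is not sufficient: P1 (Mt <- Hr -> Tc) has no collider blocking it and no conditioned non-collider, so it is open.
Try {Hr}:
  P1: blocked at fork node Hr ∈ conditioning set.
{Hr} contains no descendant of Mt and blocks every backdoor path.
{Hr} is the unique smallest valid adjustment set.

{Hr}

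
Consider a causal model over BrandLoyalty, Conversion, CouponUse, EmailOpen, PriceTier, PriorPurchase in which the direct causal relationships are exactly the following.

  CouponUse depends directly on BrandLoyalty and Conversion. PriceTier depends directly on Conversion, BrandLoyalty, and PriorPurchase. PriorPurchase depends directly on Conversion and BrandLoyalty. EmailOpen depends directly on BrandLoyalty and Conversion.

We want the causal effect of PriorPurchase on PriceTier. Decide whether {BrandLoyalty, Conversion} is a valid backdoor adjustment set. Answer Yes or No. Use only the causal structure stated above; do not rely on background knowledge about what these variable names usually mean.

Backdoor paths from PriorPurchase to PriceTier (paths whose first edge points into PriorPurchase):
  P1: PriorPurchase <- Conversion -> CouponUse <- BrandLoyalty -> PriceTier
  P2: PriorPurchase <- Conversion -> PriceTier
  P3: PriorPurchase <- Conversion -> EmailOpen <- BrandLoyalty -> PriceTier
  P4: PriorPurchase <- BrandLoyalty -> CouponUse <- Conversion -> PriceTier
  P5: PriorPurchase <- BrandLoyalty -> PriceTier
  P6: PriorPurchase <- BrandLoyalty -> EmailOpen <- Conversion -> PriceTier
Condition 1 (no descendant of PriorPurchase in the set): holds — descendants of PriorPurchase are {PriceTier}; none are in {BrandLoyalty, Conversion}.
Condition 2 (every backdoor path blocked by {BrandLoyalty, Conversion}):
  P1: blocked at fork node Conversion ∈ conditioning set.
  P2: blocked at fork node Conversion ∈ conditioning set.
  P3: blocked at fork node Conversion ∈ conditioning set.
  P4: blocked at fork node BrandLoyalty ∈ conditioning set.
  P5: blocked at fork node BrandLoyalty ∈ conditioning set.
  P6: blocked at fork node BrandLoyalty ∈ conditioning set.
{BrandLoyalty, Conversion} satisfies the backdoor criterion.

Yes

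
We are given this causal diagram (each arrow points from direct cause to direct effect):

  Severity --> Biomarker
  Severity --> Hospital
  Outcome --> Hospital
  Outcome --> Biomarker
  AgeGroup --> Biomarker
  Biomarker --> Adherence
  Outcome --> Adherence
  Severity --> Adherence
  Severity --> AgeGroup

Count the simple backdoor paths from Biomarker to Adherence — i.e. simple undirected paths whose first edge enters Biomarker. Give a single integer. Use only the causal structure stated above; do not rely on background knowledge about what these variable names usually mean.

6

A backdoor path from Biomarker to Adherence is any simple undirected path whose first edge points into Biomarker (i.e. leaves Biomarker via a parent).
Parents of Biomarker: {AgeGroup, Outcome, Severity}.
Enumerating:
  P1: Biomarker <- Severity -> Hospital <- Outcome -> Adherence
  P2: Biomarker <- Severity -> Adherence
  P3: Biomarker <- Outcome -> Hospital <- Severity -> Adherence
  P4: Biomarker <- Outcome -> Adherence
  P5: Biomarker <- AgeGroup <- Severity -> Hospital <- Outcome -> Adherence
  P6: Biomarker <- AgeGroup <- Severity -> Adherence
That exhausts the simple backdoor paths. Count: 6.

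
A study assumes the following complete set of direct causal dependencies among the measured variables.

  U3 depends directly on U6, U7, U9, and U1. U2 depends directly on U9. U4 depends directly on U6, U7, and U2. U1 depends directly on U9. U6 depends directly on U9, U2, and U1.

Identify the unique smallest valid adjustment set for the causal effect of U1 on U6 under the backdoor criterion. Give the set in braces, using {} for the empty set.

{U9}

Variables eligible for adjustment (non-descendants of U1, excluding U1 and U6): {U2, U7, U9}.
Backdoor paths from U1 to U6:
  P1: U1 <- U9 -> U2 -> U6
  P2: U1 <- U9 -> U2 -> U4 <- U6
  P3: U1 <- U9 -> U2 -> U4 <- U7 -> U3 <- U6
  P4: U1 <- U9 -> U6
  P5: U1 <- U9 -> U3 <- U6
  P6: U1 <- U9 -> U3 <- U7 -> U4 <- U2 -> U6
  P7: U1 <- U9 -> U3 <- U7 -> U4 <- U6
The empty set is not sufficient: P1 (U1 <- U9 -> U2 -> U6) has no collider blocking it and no conditioned non-collider, so it is open.
Try {U9}:
  P1: blocked at fork node U9 ∈ conditioning set.
  P2: blocked at fork node U9 ∈ conditioning set.
  P3: blocked at fork node U9 ∈ conditioning set.
  P4: blocked at fork node U9 ∈ conditioning set.
  P5: blocked at fork node U9 ∈ conditioning set.
  P6: blocked at fork node U9 ∈ conditioning set.
  P7: blocked at fork node U9 ∈ conditioning set.
{U9} contains no descendant of U1 and blocks every backdoor path.
No other singleton works — e.g. {U2} leaves P4 open — so {U9} is the unique smallest valid adjustment set.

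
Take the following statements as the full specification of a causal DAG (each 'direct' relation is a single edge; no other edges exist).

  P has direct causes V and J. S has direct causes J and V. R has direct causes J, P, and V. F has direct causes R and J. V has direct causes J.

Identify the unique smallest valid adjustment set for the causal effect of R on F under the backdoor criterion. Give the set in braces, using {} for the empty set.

Variables eligible for adjustment (non-descendants of R, excluding R and F): {J, P, S, V}.
Backdoor paths from R to F:
  P1: R <- J -> F
  P2: R <- V <- J -> F
  P3: R <- V -> P <- J -> F
  P4: R <- V -> S <- J -> F
  P5: R <- P <- J -> F
  P6: R <- P <- V <- J -> F
  P7: R <- P <- V -> S <- J -> F
The empty set is not sufficient: P1 (R <- J -> F) has no collider blocking it and no conditioned non-collider, so it is open.
Try {J}:
  P1: blocked at fork node J ∈ conditioning set.
  P2: blocked at fork node J ∈ conditioning set.
  P3: blocked at collider P (neither it nor any descendant is in the conditioning set).
  P4: blocked at collider S (neither it nor any descendant is in the conditioning set).
  P5: blocked at fork node J ∈ conditioning set.
  P6: blocked at fork node J ∈ conditioning set.
  P7: blocked at collider S (neither it nor any descendant is in the conditioning set).
{J} contains no descendant of R and blocks every backdoor path.
No other singleton works — e.g. {V} leaves P1 open — so {J} is the unique smallest valid adjustment set.

{J}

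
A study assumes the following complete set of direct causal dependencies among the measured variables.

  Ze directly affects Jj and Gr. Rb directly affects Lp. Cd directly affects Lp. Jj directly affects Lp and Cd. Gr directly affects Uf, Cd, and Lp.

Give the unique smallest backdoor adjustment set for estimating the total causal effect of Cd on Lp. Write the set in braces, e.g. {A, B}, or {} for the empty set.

{Gr, Jj}

Variables eligible for adjustment (non-descendants of Cd, excluding Cd and Lp): {Gr, Jj, Rb, Uf, Ze}.
Backdoor paths from Cd to Lp:
  P1: Cd <- Gr <- Ze -> Jj -> Lp
  P2: Cd <- Gr -> Lp
  P3: Cd <- Jj <- Ze -> Gr -> Lp
  P4: Cd <- Jj -> Lp
The empty set is not sufficient: P1 (Cd <- Gr <- Ze -> Jj -> Lp) has no collider blocking it and no conditioned non-collider, so it is open.
Try {Gr, Jj}:
  P1: blocked at chain node Gr ∈ conditioning set.
  P2: blocked at fork node Gr ∈ conditioning set.
  P3: blocked at chain node Jj ∈ conditioning set.
  P4: blocked at fork node Jj ∈ conditioning set.
{Gr, Jj} contains no descendant of Cd and blocks every backdoor path.
Every element of {Gr, Jj} is needed (dropping Gr leaves P2 open; dropping Jj leaves P4 open), so no proper subset is valid.
Among all size-2 subsets of the eligible variables, only {Gr, Jj} blocks every backdoor path, so it is the unique smallest valid adjustment set.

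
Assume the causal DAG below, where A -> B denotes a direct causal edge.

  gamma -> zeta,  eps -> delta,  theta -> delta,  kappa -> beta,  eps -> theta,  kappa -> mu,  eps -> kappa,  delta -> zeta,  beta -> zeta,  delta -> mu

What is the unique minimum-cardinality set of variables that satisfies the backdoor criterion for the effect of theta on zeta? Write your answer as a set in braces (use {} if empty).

{eps}

Variables eligible for adjustment (non-descendants of theta, excluding theta and zeta): {beta, eps, gamma, kappa}.
Backdoor paths from theta to zeta:
  P1: theta <- eps -> delta -> mu <- kappa -> beta -> zeta
  P2: theta <- eps -> delta -> zeta
  P3: theta <- eps -> kappa -> beta -> zeta
  P4: theta <- eps -> kappa -> mu <- delta -> zeta
The empty set is not sufficient: P2 (theta <- eps -> delta -> zeta) has no collider blocking it and no conditioned non-collider, so it is open.
Try {eps}:
  P1: blocked at fork node eps ∈ conditioning set.
  P2: blocked at fork node eps ∈ conditioning set.
  P3: blocked at fork node eps ∈ conditioning set.
  P4: blocked at fork node eps ∈ conditioning set.
{eps} contains no descendant of theta and blocks every backdoor path.
No other singleton works — e.g. {kappa} leaves P2 open — so {eps} is the unique smallest valid adjustment set.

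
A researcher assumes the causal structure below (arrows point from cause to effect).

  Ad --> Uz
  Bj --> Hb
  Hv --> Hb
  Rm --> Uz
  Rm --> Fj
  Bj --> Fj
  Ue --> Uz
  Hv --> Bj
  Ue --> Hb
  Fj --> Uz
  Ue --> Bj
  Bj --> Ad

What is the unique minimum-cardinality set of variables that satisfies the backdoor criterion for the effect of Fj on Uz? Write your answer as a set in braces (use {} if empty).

Variables eligible for adjustment (non-descendants of Fj, excluding Fj and Uz): {Ad, Bj, Hb, Hv, Rm, Ue}.
Backdoor paths from Fj to Uz:
  P1: Fj <- Rm -> Uz
  P2: Fj <- Bj <- Hv -> Hb <- Ue -> Uz
  P3: Fj <- Bj <- Ue -> Uz
  P4: Fj <- Bj -> Ad -> Uz
  P5: Fj <- Bj -> Hb <- Ue -> Uz
The empty set is not sufficient: P1 (Fj <- Rm -> Uz) has no collider blocking it and no conditioned non-collider, so it is open.
Try {Bj, Rm}:
  P1: blocked at fork node Rm ∈ conditioning set.
  P2: blocked at chain node Bj ∈ conditioning set.
  P3: blocked at chain node Bj ∈ conditioning set.
  P4: blocked at fork node Bj ∈ conditioning set.
  P5: blocked at fork node Bj ∈ conditioning set.
{Bj, Rm} contains no descendant of Fj and blocks every backdoor path.
Every element of {Bj, Rm} is needed (dropping Bj leaves P3 open; dropping Rm leaves P1 open), so no proper subset is valid.
Among all size-2 subsets of the eligible variables, only {Bj, Rm} blocks every backdoor path, so it is the unique smallest valid adjustment set.

{Bj, Rm}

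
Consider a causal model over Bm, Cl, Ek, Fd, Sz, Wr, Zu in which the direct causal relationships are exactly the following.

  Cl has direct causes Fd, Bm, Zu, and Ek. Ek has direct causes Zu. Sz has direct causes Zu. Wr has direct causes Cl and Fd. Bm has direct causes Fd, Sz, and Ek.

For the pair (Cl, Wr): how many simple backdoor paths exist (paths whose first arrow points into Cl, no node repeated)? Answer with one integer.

A backdoor path from Cl to Wr is any simple undirected path whose first edge points into Cl (i.e. leaves Cl via a parent).
Parents of Cl: {Bm, Ek, Fd, Zu}.
Enumerating:
  P1: Cl <- Zu -> Sz -> Bm <- Fd -> Wr
  P2: Cl <- Zu -> Ek -> Bm <- Fd -> Wr
  P3: Cl <- Ek <- Zu -> Sz -> Bm <- Fd -> Wr
  P4: Cl <- Ek -> Bm <- Fd -> Wr
  P5: Cl <- Fd -> Wr
  P6: Cl <- Bm <- Fd -> Wr
That exhausts the simple backdoor paths. Count: 6.

6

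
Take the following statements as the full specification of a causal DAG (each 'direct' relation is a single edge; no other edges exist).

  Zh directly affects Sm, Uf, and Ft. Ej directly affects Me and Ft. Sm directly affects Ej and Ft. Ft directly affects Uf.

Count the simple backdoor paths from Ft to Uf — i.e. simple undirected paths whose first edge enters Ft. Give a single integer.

A backdoor path from Ft to Uf is any simple undirected path whose first edge points into Ft (i.e. leaves Ft via a parent).
Parents of Ft: {Ej, Sm, Zh}.
Enumerating:
  P1: Ft <- Zh -> Uf
  P2: Ft <- Sm <- Zh -> Uf
  P3: Ft <- Ej <- Sm <- Zh -> Uf
That exhausts the simple backdoor paths. Count: 3.

3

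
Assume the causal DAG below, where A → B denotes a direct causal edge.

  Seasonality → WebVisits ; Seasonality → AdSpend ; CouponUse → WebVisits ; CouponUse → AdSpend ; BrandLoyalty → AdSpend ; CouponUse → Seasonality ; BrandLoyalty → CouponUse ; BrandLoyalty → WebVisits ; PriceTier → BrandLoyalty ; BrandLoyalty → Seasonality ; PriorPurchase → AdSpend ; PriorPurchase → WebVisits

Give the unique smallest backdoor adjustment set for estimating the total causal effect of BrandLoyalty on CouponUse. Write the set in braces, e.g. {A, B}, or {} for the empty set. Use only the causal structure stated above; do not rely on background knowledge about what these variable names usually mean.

Variables eligible for adjustment (non-descendants of BrandLoyalty, excluding BrandLoyalty and CouponUse): {PriceTier, PriorPurchase}.
Backdoor paths from BrandLoyalty to CouponUse:
  (none)
With no backdoor paths the empty set already satisfies the criterion, and it is trivially minimal.

{}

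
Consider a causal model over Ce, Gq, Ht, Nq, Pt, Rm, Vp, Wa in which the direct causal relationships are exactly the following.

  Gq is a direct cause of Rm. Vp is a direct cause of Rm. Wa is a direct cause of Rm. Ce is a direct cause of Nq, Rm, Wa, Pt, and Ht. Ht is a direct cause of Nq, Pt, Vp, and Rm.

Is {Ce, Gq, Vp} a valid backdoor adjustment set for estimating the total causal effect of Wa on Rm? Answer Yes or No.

Backdoor paths from Wa to Rm (paths whose first edge points into Wa):
  P1: Wa <- Ce -> Ht -> Vp -> Rm
  P2: Wa <- Ce -> Ht -> Rm
  P3: Wa <- Ce -> Nq <- Ht -> Vp -> Rm
  P4: Wa <- Ce -> Nq <- Ht -> Rm
  P5: Wa <- Ce -> Rm
  P6: Wa <- Ce -> Pt <- Ht -> Vp -> Rm
  P7: Wa <- Ce -> Pt <- Ht -> Rm
Condition 1 (no descendant of Wa in the set): holds — descendants of Wa are {Rm}; none are in {Ce, Gq, Vp}.
Condition 2 (every backdoor path blocked by {Ce, Gq, Vp}):
  P1: blocked at fork node Ce ∈ conditioning set.
  P2: blocked at fork node Ce ∈ conditioning set.
  P3: blocked at fork node Ce ∈ conditioning set.
  P4: blocked at fork node Ce ∈ conditioning set.
  P5: blocked at fork node Ce ∈ conditioning set.
  P6: blocked at fork node Ce ∈ conditioning set.
  P7: blocked at fork node Ce ∈ conditioning set.
{Ce, Gq, Vp} satisfies the backdoor criterion.

Yes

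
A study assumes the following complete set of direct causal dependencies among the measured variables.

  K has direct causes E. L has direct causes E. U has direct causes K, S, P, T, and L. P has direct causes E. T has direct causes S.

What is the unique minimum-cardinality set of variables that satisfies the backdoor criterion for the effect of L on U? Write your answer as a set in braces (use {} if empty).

Variables eligible for adjustment (non-descendants of L, excluding L and U): {E, K, P, S, T}.
Backdoor paths from L to U:
  P1: L <- E -> K -> U
  P2: L <- E -> P -> U
The empty set is not sufficient: P1 (L <- E -> K -> U) has no collider blocking it and no conditioned non-collider, so it is open.
Try {E}:
  P1: blocked at fork node E ∈ conditioning set.
  P2: blocked at fork node E ∈ conditioning set.
{E} contains no descendant of L and blocks every backdoor path.
No other singleton works — e.g. {S} leaves P1 open — so {E} is the unique smallest valid adjustment set.

{E}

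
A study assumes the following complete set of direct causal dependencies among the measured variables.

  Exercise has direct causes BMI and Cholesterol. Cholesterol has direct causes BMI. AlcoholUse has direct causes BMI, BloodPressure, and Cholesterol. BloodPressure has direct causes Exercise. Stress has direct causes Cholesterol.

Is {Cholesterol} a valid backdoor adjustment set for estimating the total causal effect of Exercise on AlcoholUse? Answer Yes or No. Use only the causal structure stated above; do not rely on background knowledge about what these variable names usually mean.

Backdoor paths from Exercise to AlcoholUse (paths whose first edge points into Exercise):
  P1: Exercise <- BMI -> Cholesterol -> AlcoholUse
  P2: Exercise <- BMI -> AlcoholUse
  P3: Exercise <- Cholesterol <- BMI -> AlcoholUse
  P4: Exercise <- Cholesterol -> AlcoholUse
Condition 1 (no descendant of Exercise in the set): holds — descendants of Exercise are {AlcoholUse, BloodPressure}; none are in {Cholesterol}.
Condition 2 (every backdoor path blocked by {Cholesterol}):
  P1: blocked at chain node Cholesterol ∈ conditioning set.
  P2: open — no interior node is in the conditioning set.
  P3: blocked at chain node Cholesterol ∈ conditioning set.
  P4: blocked at fork node Cholesterol ∈ conditioning set.
{Cholesterol} does not satisfy the backdoor criterion.

No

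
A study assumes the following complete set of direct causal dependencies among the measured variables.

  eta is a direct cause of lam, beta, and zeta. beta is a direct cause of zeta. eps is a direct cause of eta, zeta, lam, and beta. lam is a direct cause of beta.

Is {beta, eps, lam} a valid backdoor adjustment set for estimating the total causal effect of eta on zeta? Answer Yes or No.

No

Backdoor paths from eta to zeta (paths whose first edge points into eta):
  P1: eta <- eps -> lam -> beta -> zeta
  P2: eta <- eps -> beta -> zeta
  P3: eta <- eps -> zeta
Condition 1 (no descendant of eta in the set): FAILS — beta and lam are descendants of eta.
Condition 2 (every backdoor path blocked by {beta, eps, lam}):
  P1: blocked at fork node eps ∈ conditioning set.
  P2: blocked at fork node eps ∈ conditioning set.
  P3: blocked at fork node eps ∈ conditioning set.
{beta, eps, lam} does not satisfy the backdoor criterion.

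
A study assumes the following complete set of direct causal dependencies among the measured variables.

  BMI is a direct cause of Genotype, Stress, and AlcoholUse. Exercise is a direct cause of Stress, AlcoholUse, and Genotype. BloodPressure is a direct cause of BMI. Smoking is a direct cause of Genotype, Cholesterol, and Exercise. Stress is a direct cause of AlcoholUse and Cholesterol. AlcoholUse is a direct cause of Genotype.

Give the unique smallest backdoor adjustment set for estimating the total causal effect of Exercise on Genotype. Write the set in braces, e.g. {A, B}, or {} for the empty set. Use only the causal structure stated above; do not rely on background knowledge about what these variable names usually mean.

Variables eligible for adjustment (non-descendants of Exercise, excluding Exercise and Genotype): {BMI, BloodPressure, Smoking}.
Backdoor paths from Exercise to Genotype:
  P1: Exercise <- Smoking -> Cholesterol <- Stress <- BMI -> AlcoholUse -> Genotype
  P2: Exercise <- Smoking -> Cholesterol <- Stress <- BMI -> Genotype
  P3: Exercise <- Smoking -> Cholesterol <- Stress -> AlcoholUse <- BMI -> Genotype
  P4: Exercise <- Smoking -> Cholesterol <- Stress -> AlcoholUse -> Genotype
  P5: Exercise <- Smoking -> Genotype
The empty set is not sufficient: P5 (Exercise <- Smoking -> Genotype) has no collider blocking it and no conditioned non-collider, so it is open.
Try {Smoking}:
  P1: blocked at fork node Smoking ∈ conditioning set.
  P2: blocked at fork node Smoking ∈ conditioning set.
  P3: blocked at fork node Smoking ∈ conditioning set.
  P4: blocked at fork node Smoking ∈ conditioning set.
  P5: blocked at fork node Smoking ∈ conditioning set.
{Smoking} contains no descendant of Exercise and blocks every backdoor path.
No other singleton works — e.g. {BloodPressure} leaves P5 open — so {Smoking} is the unique smallest valid adjustment set.

{Smoking}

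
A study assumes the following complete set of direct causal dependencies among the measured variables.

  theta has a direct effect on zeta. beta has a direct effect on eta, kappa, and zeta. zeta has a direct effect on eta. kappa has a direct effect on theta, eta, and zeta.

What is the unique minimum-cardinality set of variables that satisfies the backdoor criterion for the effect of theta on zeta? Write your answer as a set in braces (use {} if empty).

Variables eligible for adjustment (non-descendants of theta, excluding theta and zeta): {beta, kappa}.
Backdoor paths from theta to zeta:
  P1: theta <- kappa <- beta -> zeta
  P2: theta <- kappa <- beta -> eta <- zeta
  P3: theta <- kappa -> zeta
  P4: theta <- kappa -> eta <- beta -> zeta
  P5: theta <- kappa -> eta <- zeta
The empty set is not sufficient: P1 (theta <- kappa <- beta -> zeta) has no collider blocking it and no conditioned non-collider, so it is open.
Try {kappa}:
  P1: blocked at chain node kappa ∈ conditioning set.
  P2: blocked at chain node kappa ∈ conditioning set.
  P3: blocked at fork node kappa ∈ conditioning set.
  P4: blocked at fork node kappa ∈ conditioning set.
  P5: blocked at fork node kappa ∈ conditioning set.
{kappa} contains no descendant of theta and blocks every backdoor path.
No other singleton works — e.g. {beta} leaves P3 open — so {kappa} is the unique smallest valid adjustment set.

{kappa}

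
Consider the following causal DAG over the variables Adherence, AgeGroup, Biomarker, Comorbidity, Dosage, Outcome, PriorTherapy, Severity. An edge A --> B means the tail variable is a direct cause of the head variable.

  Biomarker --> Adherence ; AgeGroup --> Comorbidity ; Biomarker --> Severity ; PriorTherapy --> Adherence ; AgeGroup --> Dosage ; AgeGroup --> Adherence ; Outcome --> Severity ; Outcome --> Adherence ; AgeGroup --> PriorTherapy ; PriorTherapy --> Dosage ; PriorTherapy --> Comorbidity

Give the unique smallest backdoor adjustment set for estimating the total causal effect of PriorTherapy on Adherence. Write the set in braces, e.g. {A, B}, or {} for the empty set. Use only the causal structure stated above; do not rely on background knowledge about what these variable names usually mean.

Variables eligible for adjustment (non-descendants of PriorTherapy, excluding PriorTherapy and Adherence): {AgeGroup, Biomarker, Outcome, Severity}.
Backdoor paths from PriorTherapy to Adherence:
  P1: PriorTherapy <- AgeGroup -> Adherence
The empty set is not sufficient: P1 (PriorTherapy <- AgeGroup -> Adherence) has no collider blocking it and no conditioned non-collider, so it is open.
Try {AgeGroup}:
  P1: blocked at fork node AgeGroup ∈ conditioning set.
{AgeGroup} contains no descendant of PriorTherapy and blocks every backdoor path.
No other singleton works — e.g. {Outcome} leaves P1 open — so {AgeGroup} is the unique smallest valid adjustment set.

{AgeGroup}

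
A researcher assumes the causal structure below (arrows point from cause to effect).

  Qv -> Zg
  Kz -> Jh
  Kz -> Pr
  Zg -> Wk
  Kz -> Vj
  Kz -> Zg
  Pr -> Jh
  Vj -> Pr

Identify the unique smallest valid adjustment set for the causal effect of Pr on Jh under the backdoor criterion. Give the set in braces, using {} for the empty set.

{Kz}

Variables eligible for adjustment (non-descendants of Pr, excluding Pr and Jh): {Kz, Qv, Vj, Wk, Zg}.
Backdoor paths from Pr to Jh:
  P1: Pr <- Kz -> Jh
  P2: Pr <- Vj <- Kz -> Jh
The empty set is not sufficient: P1 (Pr <- Kz -> Jh) has no collider blocking it and no conditioned non-collider, so it is open.
Try {Kz}:
  P1: blocked at fork node Kz ∈ conditioning set.
  P2: blocked at fork node Kz ∈ conditioning set.
{Kz} contains no descendant of Pr and blocks every backdoor path.
No other singleton works — e.g. {Vj} leaves P1 open — so {Kz} is the unique smallest valid adjustment set.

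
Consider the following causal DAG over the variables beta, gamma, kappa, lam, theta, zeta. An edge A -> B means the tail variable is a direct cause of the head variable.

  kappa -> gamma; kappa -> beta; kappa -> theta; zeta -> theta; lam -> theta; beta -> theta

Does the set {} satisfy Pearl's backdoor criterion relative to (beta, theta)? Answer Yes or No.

Backdoor paths from beta to theta (paths whose first edge points into beta):
  P1: beta <- kappa -> theta
Condition 1 (no descendant of beta in the set): holds — descendants of beta are {theta}; none are in {}.
Condition 2 (every backdoor path blocked by {}):
  P1: open — no interior node is in the conditioning set.
{} does not satisfy the backdoor criterion.

No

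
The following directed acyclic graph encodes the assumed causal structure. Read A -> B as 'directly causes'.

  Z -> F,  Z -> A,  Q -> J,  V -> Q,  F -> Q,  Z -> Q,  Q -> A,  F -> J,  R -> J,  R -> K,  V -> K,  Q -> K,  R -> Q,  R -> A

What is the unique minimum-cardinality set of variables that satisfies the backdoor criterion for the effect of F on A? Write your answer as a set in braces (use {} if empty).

Variables eligible for adjustment (non-descendants of F, excluding F and A): {R, V, Z}.
Backdoor paths from F to A:
  P1: F <- Z -> Q <- V -> K <- R -> A
  P2: F <- Z -> Q <- R -> A
  P3: F <- Z -> Q -> K <- R -> A
  P4: F <- Z -> Q -> J <- R -> A
  P5: F <- Z -> Q -> A
  P6: F <- Z -> A
The empty set is not sufficient: P5 (F <- Z -> Q -> A) has no collider blocking it and no conditioned non-collider, so it is open.
Try {Z}:
  P1: blocked at fork node Z ∈ conditioning set.
  P2: blocked at fork node Z ∈ conditioning set.
  P3: blocked at fork node Z ∈ conditioning set.
  P4: blocked at fork node Z ∈ conditioning set.
  P5: blocked at fork node Z ∈ conditioning set.
  P6: blocked at fork node Z ∈ conditioning set.
{Z} contains no descendant of F and blocks every backdoor path.
No other singleton works — e.g. {V} leaves P5 open — so {Z} is the unique smallest valid adjustment set.

{Z}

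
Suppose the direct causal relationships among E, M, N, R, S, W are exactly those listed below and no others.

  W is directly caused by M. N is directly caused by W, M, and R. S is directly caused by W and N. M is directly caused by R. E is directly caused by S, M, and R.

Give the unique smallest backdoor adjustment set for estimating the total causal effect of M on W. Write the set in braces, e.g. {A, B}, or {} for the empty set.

{}

Variables eligible for adjustment (non-descendants of M, excluding M and W): {R}.
Backdoor paths from M to W:
  P1: M <- R -> N <- W
  P2: M <- R -> N -> S <- W
  P3: M <- R -> E <- S <- W
  P4: M <- R -> E <- S <- N <- W
Each backdoor path contains an unconditioned collider, so every path is already blocked with the empty conditioning set:
  P1: blocked at collider N (neither it nor any descendant is in the conditioning set).
  P2: blocked at collider S (neither it nor any descendant is in the conditioning set).
  P3: blocked at collider E (neither it nor any descendant is in the conditioning set).
  P4: blocked at collider E (neither it nor any descendant is in the conditioning set).
The empty set is therefore the unique smallest valid set.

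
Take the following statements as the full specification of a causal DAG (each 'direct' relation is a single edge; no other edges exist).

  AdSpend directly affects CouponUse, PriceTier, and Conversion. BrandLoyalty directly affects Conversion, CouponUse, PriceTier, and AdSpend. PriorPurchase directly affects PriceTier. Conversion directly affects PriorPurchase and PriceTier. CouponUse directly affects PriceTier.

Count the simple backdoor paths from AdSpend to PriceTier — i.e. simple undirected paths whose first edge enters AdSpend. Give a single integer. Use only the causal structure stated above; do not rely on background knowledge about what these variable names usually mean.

A backdoor path from AdSpend to PriceTier is any simple undirected path whose first edge points into AdSpend (i.e. leaves AdSpend via a parent).
Parents of AdSpend: {BrandLoyalty}.
Enumerating:
  P1: AdSpend <- BrandLoyalty -> Conversion -> PriorPurchase -> PriceTier
  P2: AdSpend <- BrandLoyalty -> Conversion -> PriceTier
  P3: AdSpend <- BrandLoyalty -> CouponUse -> PriceTier
  P4: AdSpend <- BrandLoyalty -> PriceTier
That exhausts the simple backdoor paths. Count: 4.

4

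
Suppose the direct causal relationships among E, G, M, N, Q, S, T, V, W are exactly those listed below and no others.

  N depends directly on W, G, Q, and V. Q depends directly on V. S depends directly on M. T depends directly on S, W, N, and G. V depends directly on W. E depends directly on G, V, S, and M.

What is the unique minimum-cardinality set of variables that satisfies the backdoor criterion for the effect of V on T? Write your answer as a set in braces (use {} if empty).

{W}

Variables eligible for adjustment (non-descendants of V, excluding V and T): {G, M, S, W}.
Backdoor paths from V to T:
  P1: V <- W -> N <- G -> E <- M -> S -> T
  P2: V <- W -> N <- G -> E <- S -> T
  P3: V <- W -> N <- G -> T
  P4: V <- W -> N -> T
  P5: V <- W -> T
The empty set is not sufficient: P4 (V <- W -> N -> T) has no collider blocking it and no conditioned non-collider, so it is open.
Try {W}:
  P1: blocked at fork node W ∈ conditioning set.
  P2: blocked at fork node W ∈ conditioning set.
  P3: blocked at fork node W ∈ conditioning set.
  P4: blocked at fork node W ∈ conditioning set.
  P5: blocked at fork node W ∈ conditioning set.
{W} contains no descendant of V and blocks every backdoor path.
No other singleton works — e.g. {M} leaves P4 open — so {W} is the unique smallest valid adjustment set.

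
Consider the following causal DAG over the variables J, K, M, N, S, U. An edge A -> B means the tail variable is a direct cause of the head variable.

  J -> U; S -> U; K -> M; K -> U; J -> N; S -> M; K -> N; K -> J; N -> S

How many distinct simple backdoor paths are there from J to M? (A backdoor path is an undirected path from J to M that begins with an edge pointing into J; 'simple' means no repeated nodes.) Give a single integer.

3

A backdoor path from J to M is any simple undirected path whose first edge points into J (i.e. leaves J via a parent).
Parents of J: {K}.
Enumerating:
  P1: J <- K -> N -> S -> M
  P2: J <- K -> M
  P3: J <- K -> U <- S -> M
That exhausts the simple backdoor paths. Count: 3.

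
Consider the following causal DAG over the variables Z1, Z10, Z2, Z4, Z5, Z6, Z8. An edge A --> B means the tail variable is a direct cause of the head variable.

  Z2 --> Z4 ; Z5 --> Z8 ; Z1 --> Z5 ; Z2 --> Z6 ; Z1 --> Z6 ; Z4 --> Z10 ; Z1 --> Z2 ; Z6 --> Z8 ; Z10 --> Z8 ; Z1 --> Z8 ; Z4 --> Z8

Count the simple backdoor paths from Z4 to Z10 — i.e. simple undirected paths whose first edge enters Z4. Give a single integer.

A backdoor path from Z4 to Z10 is any simple undirected path whose first edge points into Z4 (i.e. leaves Z4 via a parent).
Parents of Z4: {Z2}.
Enumerating:
  P1: Z4 <- Z2 <- Z1 -> Z6 -> Z8 <- Z10
  P2: Z4 <- Z2 <- Z1 -> Z5 -> Z8 <- Z10
  P3: Z4 <- Z2 <- Z1 -> Z8 <- Z10
  P4: Z4 <- Z2 -> Z6 <- Z1 -> Z5 -> Z8 <- Z10
  P5: Z4 <- Z2 -> Z6 <- Z1 -> Z8 <- Z10
  P6: Z4 <- Z2 -> Z6 -> Z8 <- Z10
That exhausts the simple backdoor paths. Count: 6.

6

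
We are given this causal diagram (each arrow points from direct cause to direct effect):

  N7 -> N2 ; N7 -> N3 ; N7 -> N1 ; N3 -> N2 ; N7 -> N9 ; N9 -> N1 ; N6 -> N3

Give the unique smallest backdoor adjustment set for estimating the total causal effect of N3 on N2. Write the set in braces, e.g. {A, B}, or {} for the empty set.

{N7}

Variables eligible for adjustment (non-descendants of N3, excluding N3 and N2): {N1, N6, N7, N9}.
Backdoor paths from N3 to N2:
  P1: N3 <- N7 -> N2
The empty set is not sufficient: P1 (N3 <- N7 -> N2) has no collider blocking it and no conditioned non-collider, so it is open.
Try {N7}:
  P1: blocked at fork node N7 ∈ conditioning set.
{N7} contains no descendant of N3 and blocks every backdoor path.
No other singleton works — e.g. {N6} leaves P1 open — so {N7} is the unique smallest valid adjustment set.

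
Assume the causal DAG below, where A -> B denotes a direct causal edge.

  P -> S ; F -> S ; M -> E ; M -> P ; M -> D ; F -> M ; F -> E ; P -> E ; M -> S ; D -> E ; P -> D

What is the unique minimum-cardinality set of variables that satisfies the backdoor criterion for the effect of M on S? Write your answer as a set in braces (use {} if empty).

Variables eligible for adjustment (non-descendants of M, excluding M and S): {F}.
Backdoor paths from M to S:
  P1: M <- F -> S
  P2: M <- F -> E <- P -> S
  P3: M <- F -> E <- D <- P -> S
The empty set is not sufficient: P1 (M <- F -> S) has no collider blocking it and no conditioned non-collider, so it is open.
Try {F}:
  P1: blocked at fork node F ∈ conditioning set.
  P2: blocked at fork node F ∈ conditioning set.
  P3: blocked at fork node F ∈ conditioning set.
{F} contains no descendant of M and blocks every backdoor path.
{F} is the unique smallest valid adjustment set.

{F}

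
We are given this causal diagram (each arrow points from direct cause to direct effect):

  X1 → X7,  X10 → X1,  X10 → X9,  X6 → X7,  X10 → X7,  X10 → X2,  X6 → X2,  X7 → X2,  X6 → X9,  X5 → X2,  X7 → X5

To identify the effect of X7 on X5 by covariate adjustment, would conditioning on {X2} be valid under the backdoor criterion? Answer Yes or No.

Backdoor paths from X7 to X5 (paths whose first edge points into X7):
  P1: X7 <- X10 -> X2 <- X5
  P2: X7 <- X10 -> X9 <- X6 -> X2 <- X5
  P3: X7 <- X6 -> X2 <- X5
  P4: X7 <- X6 -> X9 <- X10 -> X2 <- X5
  P5: X7 <- X1 <- X10 -> X2 <- X5
  P6: X7 <- X1 <- X10 -> X9 <- X6 -> X2 <- X5
Condition 1 (no descendant of X7 in the set): FAILS — X2 is a descendant of X7.
Condition 2 (every backdoor path blocked by {X2}):
  P1: open — collider(s) X2 are conditioned on (or have a conditioned descendant) and no non-collider on the path is in the set.
  P2: blocked at collider X9 (neither it nor any descendant is in the conditioning set).
  P3: open — collider(s) X2 are conditioned on (or have a conditioned descendant) and no non-collider on the path is in the set.
  P4: blocked at collider X9 (neither it nor any descendant is in the conditioning set).
  P5: open — collider(s) X2 are conditioned on (or have a conditioned descendant) and no non-collider on the path is in the set.
  P6: blocked at collider X9 (neither it nor any descendant is in the conditioning set).
{X2} does not satisfy the backdoor criterion.

No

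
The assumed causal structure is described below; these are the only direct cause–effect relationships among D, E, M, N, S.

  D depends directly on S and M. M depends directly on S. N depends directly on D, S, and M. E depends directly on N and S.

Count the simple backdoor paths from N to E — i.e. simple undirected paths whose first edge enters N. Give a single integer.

A backdoor path from N to E is any simple undirected path whose first edge points into N (i.e. leaves N via a parent).
Parents of N: {D, M, S}.
Enumerating:
  P1: N <- S -> E
  P2: N <- M <- S -> E
  P3: N <- M -> D <- S -> E
  P4: N <- D <- S -> E
  P5: N <- D <- M <- S -> E
That exhausts the simple backdoor paths. Count: 5.

5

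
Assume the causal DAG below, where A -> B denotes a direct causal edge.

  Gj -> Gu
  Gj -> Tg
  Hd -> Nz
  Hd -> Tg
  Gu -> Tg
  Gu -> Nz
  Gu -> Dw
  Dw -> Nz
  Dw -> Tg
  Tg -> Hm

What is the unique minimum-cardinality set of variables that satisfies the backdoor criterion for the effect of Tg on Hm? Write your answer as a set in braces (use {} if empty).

Variables eligible for adjustment (non-descendants of Tg, excluding Tg and Hm): {Dw, Gj, Gu, Hd, Nz}.
Backdoor paths from Tg to Hm:
  (none)
With no backdoor paths the empty set already satisfies the criterion, and it is trivially minimal.

{}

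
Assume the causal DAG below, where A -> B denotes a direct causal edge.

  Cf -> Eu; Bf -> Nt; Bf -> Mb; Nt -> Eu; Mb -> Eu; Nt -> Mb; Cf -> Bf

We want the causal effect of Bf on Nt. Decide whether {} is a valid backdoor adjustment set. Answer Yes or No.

Yes

Backdoor paths from Bf to Nt (paths whose first edge points into Bf):
  P1: Bf <- Cf -> Eu <- Nt
  P2: Bf <- Cf -> Eu <- Mb <- Nt
Condition 1 (no descendant of Bf in the set): holds — descendants of Bf are {Eu, Mb, Nt}; none are in {}.
Condition 2 (every backdoor path blocked by {}):
  P1: blocked at collider Eu (neither it nor any descendant is in the conditioning set).
  P2: blocked at collider Eu (neither it nor any descendant is in the conditioning set).
{} satisfies the backdoor criterion.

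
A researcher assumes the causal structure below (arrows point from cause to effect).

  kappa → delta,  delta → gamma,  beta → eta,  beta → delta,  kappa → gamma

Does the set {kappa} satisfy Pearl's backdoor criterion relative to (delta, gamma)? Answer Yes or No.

Backdoor paths from delta to gamma (paths whose first edge points into delta):
  P1: delta <- kappa -> gamma
Condition 1 (no descendant of delta in the set): holds — descendants of delta are {gamma}; none are in {kappa}.
Condition 2 (every backdoor path blocked by {kappa}):
  P1: blocked at fork node kappa ∈ conditioning set.
{kappa} satisfies the backdoor criterion.

Yes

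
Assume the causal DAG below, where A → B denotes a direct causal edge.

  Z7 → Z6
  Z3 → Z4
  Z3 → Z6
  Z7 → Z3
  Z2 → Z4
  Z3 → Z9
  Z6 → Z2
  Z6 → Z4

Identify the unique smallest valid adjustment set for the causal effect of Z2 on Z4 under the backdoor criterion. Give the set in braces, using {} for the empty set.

{Z6}

Variables eligible for adjustment (non-descendants of Z2, excluding Z2 and Z4): {Z3, Z6, Z7, Z9}.
Backdoor paths from Z2 to Z4:
  P1: Z2 <- Z6 <- Z7 -> Z3 -> Z4
  P2: Z2 <- Z6 <- Z3 -> Z4
  P3: Z2 <- Z6 -> Z4
The empty set is not sufficient: P1 (Z2 <- Z6 <- Z7 -> Z3 -> Z4) has no collider blocking it and no conditioned non-collider, so it is open.
Try {Z6}:
  P1: blocked at chain node Z6 ∈ conditioning set.
  P2: blocked at chain node Z6 ∈ conditioning set.
  P3: blocked at fork node Z6 ∈ conditioning set.
{Z6} contains no descendant of Z2 and blocks every backdoor path.
No other singleton works — e.g. {Z7} leaves P2 open — so {Z6} is the unique smallest valid adjustment set.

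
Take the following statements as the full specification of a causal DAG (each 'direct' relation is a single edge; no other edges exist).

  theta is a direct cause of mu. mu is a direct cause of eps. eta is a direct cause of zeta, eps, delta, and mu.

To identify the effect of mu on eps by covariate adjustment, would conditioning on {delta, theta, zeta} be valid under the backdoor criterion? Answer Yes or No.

Backdoor paths from mu to eps (paths whose first edge points into mu):
  P1: mu <- eta -> eps
Condition 1 (no descendant of mu in the set): holds — descendants of mu are {eps}; none are in {delta, theta, zeta}.
Condition 2 (every backdoor path blocked by {delta, theta, zeta}):
  P1: open — no interior node is in the conditioning set.
{delta, theta, zeta} does not satisfy the backdoor criterion.

No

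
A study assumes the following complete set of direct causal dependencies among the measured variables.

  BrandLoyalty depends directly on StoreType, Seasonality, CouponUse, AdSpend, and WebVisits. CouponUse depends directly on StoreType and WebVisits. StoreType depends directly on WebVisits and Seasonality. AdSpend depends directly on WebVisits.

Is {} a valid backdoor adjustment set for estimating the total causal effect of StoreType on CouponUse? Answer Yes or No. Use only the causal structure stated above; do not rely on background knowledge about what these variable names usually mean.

No

Backdoor paths from StoreType to CouponUse (paths whose first edge points into StoreType):
  P1: StoreType <- Seasonality -> BrandLoyalty <- WebVisits -> CouponUse
  P2: StoreType <- Seasonality -> BrandLoyalty <- AdSpend <- WebVisits -> CouponUse
  P3: StoreType <- Seasonality -> BrandLoyalty <- CouponUse
  P4: StoreType <- WebVisits -> AdSpend -> BrandLoyalty <- CouponUse
  P5: StoreType <- WebVisits -> CouponUse
  P6: StoreType <- WebVisits -> BrandLoyalty <- CouponUse
Condition 1 (no descendant of StoreType in the set): holds — descendants of StoreType are {BrandLoyalty, CouponUse}; none are in {}.
Condition 2 (every backdoor path blocked by {}):
  P1: blocked at collider BrandLoyalty (neither it nor any descendant is in the conditioning set).
  P2: blocked at collider BrandLoyalty (neither it nor any descendant is in the conditioning set).
  P3: blocked at collider BrandLoyalty (neither it nor any descendant is in the conditioning set).
  P4: blocked at collider BrandLoyalty (neither it nor any descendant is in the conditioning set).
  P5: open — no interior node is in the conditioning set.
  P6: blocked at collider BrandLoyalty (neither it nor any descendant is in the conditioning set).
{} does not satisfy the backdoor criterion.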